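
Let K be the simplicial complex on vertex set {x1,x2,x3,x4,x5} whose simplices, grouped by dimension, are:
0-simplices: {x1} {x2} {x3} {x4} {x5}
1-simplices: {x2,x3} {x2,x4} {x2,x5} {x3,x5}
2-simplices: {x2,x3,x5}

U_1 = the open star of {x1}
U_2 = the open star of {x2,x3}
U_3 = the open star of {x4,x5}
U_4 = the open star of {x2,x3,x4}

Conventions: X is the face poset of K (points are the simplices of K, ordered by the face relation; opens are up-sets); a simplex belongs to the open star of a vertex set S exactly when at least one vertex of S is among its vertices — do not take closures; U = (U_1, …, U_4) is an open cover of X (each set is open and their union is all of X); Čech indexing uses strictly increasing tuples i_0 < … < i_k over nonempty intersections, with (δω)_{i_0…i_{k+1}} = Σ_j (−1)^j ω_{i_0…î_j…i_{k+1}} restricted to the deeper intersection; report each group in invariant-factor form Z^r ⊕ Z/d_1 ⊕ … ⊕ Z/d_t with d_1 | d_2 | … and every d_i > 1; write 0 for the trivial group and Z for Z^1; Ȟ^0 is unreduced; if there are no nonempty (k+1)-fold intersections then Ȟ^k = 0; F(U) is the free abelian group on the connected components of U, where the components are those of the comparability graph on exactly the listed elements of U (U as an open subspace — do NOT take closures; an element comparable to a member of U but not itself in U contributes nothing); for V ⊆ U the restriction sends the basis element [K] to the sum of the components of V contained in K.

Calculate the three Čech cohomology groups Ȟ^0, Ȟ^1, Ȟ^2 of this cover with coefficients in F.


cover nerve:
  U1={{x1}} U2={{x2},{x3},{x2,x3},{x2,x4},{x2,x5},{x3,x5},{x2,x3,x5}} U3={{x4},{x5},{x2,x4},{x2,x5},{x3,x5},{x2,x3,x5}} U4={{x2},{x3},{x4},{x2,x3},{x2,x4},{x2,x5},{x3,x5},{x2,x3,x5}}
  U23={{x2,x4},{x2,x5},{x3,x5},{x2,x3,x5}} U24={{x2},{x3},{x2,x3},{x2,x4},{x2,x5},{x3,x5},{x2,x3,x5}} U34={{x4},{x2,x4},{x2,x5},{x3,x5},{x2,x3,x5}}
  U234={{x2,x4},{x2,x5},{x3,x5},{x2,x3,x5}}
components per intersection:
  U1: {{x1}}
  U2: {{x2},{x3},{x2,x3},{x2,x4},{x2,x5},{x3,x5},{x2,x3,x5}}
  U3: {{x4},{x2,x4}} {{x5},{x2,x5},{x3,x5},{x2,x3,x5}}
  U4: {{x2},{x3},{x4},{x2,x3},{x2,x4},{x2,x5},{x3,x5},{x2,x3,x5}}
  U23: {{x2,x4}} {{x2,x5},{x3,x5},{x2,x3,x5}}
  U24: {{x2},{x3},{x2,x3},{x2,x4},{x2,x5},{x3,x5},{x2,x3,x5}}
  U34: {{x4},{x2,x4}} {{x2,x5},{x3,x5},{x2,x3,x5}}
  U234: {{x2,x4}} {{x2,x5},{x3,x5},{x2,x3,x5}}
C dims 5,5,2; δ0: rk 3, SNF 1^3; δ1: rk 2, SNF 1^2
Ȟ^0: (5−3)−0=2 ⇒ Z^2
Ȟ^1: (5−2)−3=0 ⇒ 0
Ȟ^2: (2−0)−2=0 ⇒ 0

Ȟ^0(U;F) ≅ Z^2,  Ȟ^1(U;F) ≅ 0,  Ȟ^2(U;F) ≅ 0


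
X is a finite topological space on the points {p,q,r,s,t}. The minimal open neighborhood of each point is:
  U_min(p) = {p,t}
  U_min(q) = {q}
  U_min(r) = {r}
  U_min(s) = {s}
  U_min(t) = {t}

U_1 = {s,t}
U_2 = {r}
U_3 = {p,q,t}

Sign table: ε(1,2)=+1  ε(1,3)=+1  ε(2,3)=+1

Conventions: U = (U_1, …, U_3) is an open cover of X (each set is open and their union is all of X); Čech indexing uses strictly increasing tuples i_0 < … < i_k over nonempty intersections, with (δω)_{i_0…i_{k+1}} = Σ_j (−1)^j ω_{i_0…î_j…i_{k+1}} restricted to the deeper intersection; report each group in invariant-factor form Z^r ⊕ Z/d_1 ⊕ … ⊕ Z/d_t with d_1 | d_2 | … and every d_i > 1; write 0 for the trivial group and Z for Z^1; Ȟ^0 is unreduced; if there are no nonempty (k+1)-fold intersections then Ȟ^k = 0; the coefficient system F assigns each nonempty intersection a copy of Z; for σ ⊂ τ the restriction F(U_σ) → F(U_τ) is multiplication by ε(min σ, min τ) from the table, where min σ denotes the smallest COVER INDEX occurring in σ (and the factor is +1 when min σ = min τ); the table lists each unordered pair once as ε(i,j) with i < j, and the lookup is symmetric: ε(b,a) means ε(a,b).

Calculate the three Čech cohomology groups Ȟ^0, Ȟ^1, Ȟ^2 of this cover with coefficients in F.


intersection data:
  U13={t}
C dims 3,1; δ0: rk 1, SNF 1^1
Ȟ^0 = (3 − 1) − 0 = 2, so Ȟ^0 ≅ Z^2
Ȟ^1 = (1 − 0) − 1 = 0, so Ȟ^1 ≅ 0
Ȟ^2 = (0 − 0) − 0 = 0, so Ȟ^2 ≅ 0

Ȟ^0(U;F) ≅ Z^2,  Ȟ^1(U;F) ≅ 0,  Ȟ^2(U;F) ≅ 0


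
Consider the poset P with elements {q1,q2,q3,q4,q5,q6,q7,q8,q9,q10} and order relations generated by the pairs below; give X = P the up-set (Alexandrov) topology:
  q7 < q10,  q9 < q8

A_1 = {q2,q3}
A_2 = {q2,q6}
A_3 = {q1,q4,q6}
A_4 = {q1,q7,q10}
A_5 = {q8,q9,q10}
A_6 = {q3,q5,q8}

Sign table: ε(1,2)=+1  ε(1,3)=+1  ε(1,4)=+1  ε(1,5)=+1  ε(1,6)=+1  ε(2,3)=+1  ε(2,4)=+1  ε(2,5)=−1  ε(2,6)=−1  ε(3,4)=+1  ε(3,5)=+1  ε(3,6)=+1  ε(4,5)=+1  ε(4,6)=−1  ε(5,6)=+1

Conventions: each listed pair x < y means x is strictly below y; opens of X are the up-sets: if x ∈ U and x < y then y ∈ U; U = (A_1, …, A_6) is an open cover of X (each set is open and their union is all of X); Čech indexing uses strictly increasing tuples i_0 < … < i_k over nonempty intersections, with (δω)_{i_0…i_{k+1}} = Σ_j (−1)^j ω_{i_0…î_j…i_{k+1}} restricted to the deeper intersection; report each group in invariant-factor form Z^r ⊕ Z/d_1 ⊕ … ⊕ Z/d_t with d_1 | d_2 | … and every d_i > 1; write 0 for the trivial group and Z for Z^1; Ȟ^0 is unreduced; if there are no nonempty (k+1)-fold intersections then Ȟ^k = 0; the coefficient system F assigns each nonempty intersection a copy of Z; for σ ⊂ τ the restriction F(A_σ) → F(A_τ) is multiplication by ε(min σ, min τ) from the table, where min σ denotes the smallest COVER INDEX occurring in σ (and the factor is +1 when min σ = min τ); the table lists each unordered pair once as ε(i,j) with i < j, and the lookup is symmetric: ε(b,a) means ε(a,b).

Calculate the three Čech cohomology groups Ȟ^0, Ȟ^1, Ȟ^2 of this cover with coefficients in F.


Ȟ^0 = Z, Ȟ^1 = Z and Ȟ^2 = 0

nonempty intersections:
  A12={q2} A16={q3} A23={q6} A34={q1} A45={q10} A56={q8}
C dims 6,6; δ0: rk 5, SNF 1^5
Ȟ^0: (6−5)−0=1 ⇒ Z
Ȟ^1: (6−0)−5=1 ⇒ Z
Ȟ^2: (0−0)−0=0 ⇒ 0


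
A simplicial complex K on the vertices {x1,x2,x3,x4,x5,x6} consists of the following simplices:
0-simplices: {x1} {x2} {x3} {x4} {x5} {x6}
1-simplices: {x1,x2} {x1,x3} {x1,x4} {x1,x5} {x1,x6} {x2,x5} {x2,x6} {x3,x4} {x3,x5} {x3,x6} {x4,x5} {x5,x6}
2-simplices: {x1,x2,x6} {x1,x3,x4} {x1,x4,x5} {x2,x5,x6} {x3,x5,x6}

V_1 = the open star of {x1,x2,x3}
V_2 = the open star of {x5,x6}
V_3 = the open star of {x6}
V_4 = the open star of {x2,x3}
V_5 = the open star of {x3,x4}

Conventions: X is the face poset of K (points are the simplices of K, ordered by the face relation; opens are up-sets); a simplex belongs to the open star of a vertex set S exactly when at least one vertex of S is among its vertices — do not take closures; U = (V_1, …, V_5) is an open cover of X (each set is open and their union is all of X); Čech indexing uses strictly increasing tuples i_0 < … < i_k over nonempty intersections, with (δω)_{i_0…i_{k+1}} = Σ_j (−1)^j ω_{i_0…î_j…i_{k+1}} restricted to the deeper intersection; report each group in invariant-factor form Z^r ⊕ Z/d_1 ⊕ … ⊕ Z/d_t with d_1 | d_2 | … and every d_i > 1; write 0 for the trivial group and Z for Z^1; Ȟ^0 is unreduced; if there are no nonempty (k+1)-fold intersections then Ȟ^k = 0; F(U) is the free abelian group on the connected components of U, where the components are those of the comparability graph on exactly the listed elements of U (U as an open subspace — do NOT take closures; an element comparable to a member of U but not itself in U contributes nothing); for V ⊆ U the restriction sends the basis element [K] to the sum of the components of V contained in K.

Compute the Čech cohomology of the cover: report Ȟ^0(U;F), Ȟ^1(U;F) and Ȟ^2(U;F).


nerve of the cover:
  V1={{x1},{x2},{x3},{x1,x2},{x1,x3},{x1,x4},{x1,x5},{x1,x6},{x2,x5},{x2,x6},{x3,x4},{x3,x5},{x3,x6},{x1,x2,x6},{x1,x3,x4},{x1,x4,x5},{x2,x5,x6},{x3,x5,x6}} V2={{x5},{x6},{x1,x5},{x1,x6},{x2,x5},{x2,x6},{x3,x5},{x3,x6},{x4,x5},{x5,x6},{x1,x2,x6},{x1,x4,x5},{x2,x5,x6},{x3,x5,x6}} V3={{x6},{x1,x6},{x2,x6},{x3,x6},{x5,x6},{x1,x2,x6},{x2,x5,x6},{x3,x5,x6}} V4={{x2},{x3},{x1,x2},{x1,x3},{x2,x5},{x2,x6},{x3,x4},{x3,x5},{x3,x6},{x1,x2,x6},{x1,x3,x4},{x2,x5,x6},{x3,x5,x6}} V5={{x3},{x4},{x1,x3},{x1,x4},{x3,x4},{x3,x5},{x3,x6},{x4,x5},{x1,x3,x4},{x1,x4,x5},{x3,x5,x6}}
  V12={{x1,x5},{x1,x6},{x2,x5},{x2,x6},{x3,x5},{x3,x6},{x1,x2,x6},{x1,x4,x5},{x2,x5,x6},{x3,x5,x6}} V13={{x1,x6},{x2,x6},{x3,x6},{x1,x2,x6},{x2,x5,x6},{x3,x5,x6}} V14={{x2},{x3},{x1,x2},{x1,x3},{x2,x5},{x2,x6},{x3,x4},{x3,x5},{x3,x6},{x1,x2,x6},{x1,x3,x4},{x2,x5,x6},{x3,x5,x6}} V15={{x3},{x1,x3},{x1,x4},{x3,x4},{x3,x5},{x3,x6},{x1,x3,x4},{x1,x4,x5},{x3,x5,x6}} V23={{x6},{x1,x6},{x2,x6},{x3,x6},{x5,x6},{x1,x2,x6},{x2,x5,x6},{x3,x5,x6}} V24={{x2,x5},{x2,x6},{x3,x5},{x3,x6},{x1,x2,x6},{x2,x5,x6},{x3,x5,x6}} V25={{x3,x5},{x3,x6},{x4,x5},{x1,x4,x5},{x3,x5,x6}} V34={{x2,x6},{x3,x6},{x1,x2,x6},{x2,x5,x6},{x3,x5,x6}} V35={{x3,x6},{x3,x5,x6}} V45={{x3},{x1,x3},{x3,x4},{x3,x5},{x3,x6},{x1,x3,x4},{x3,x5,x6}}
  V123={{x1,x6},{x2,x6},{x3,x6},{x1,x2,x6},{x2,x5,x6},{x3,x5,x6}} V124={{x2,x5},{x2,x6},{x3,x5},{x3,x6},{x1,x2,x6},{x2,x5,x6},{x3,x5,x6}} V125={{x3,x5},{x3,x6},{x1,x4,x5},{x3,x5,x6}} V134={{x2,x6},{x3,x6},{x1,x2,x6},{x2,x5,x6},{x3,x5,x6}} V135={{x3,x6},{x3,x5,x6}} V145={{x3},{x1,x3},{x3,x4},{x3,x5},{x3,x6},{x1,x3,x4},{x3,x5,x6}} V234={{x2,x6},{x3,x6},{x1,x2,x6},{x2,x5,x6},{x3,x5,x6}} V235={{x3,x6},{x3,x5,x6}} V245={{x3,x5},{x3,x6},{x3,x5,x6}} V345={{x3,x6},{x3,x5,x6}}
  V1234={{x2,x6},{x3,x6},{x1,x2,x6},{x2,x5,x6},{x3,x5,x6}} V1235={{x3,x6},{x3,x5,x6}} V1245={{x3,x5},{x3,x6},{x3,x5,x6}} V1345={{x3,x6},{x3,x5,x6}} V2345={{x3,x6},{x3,x5,x6}}
  V12345={{x3,x6},{x3,x5,x6}}
components per intersection:
  V1: {{x1},{x2},{x3},{x1,x2},{x1,x3},{x1,x4},{x1,x5},{x1,x6},{x2,x5},{x2,x6},{x3,x4},{x3,x5},{x3,x6},{x1,x2,x6},{x1,x3,x4},{x1,x4,x5},{x2,x5,x6},{x3,x5,x6}}
  V2: {{x5},{x6},{x1,x5},{x1,x6},{x2,x5},{x2,x6},{x3,x5},{x3,x6},{x4,x5},{x5,x6},{x1,x2,x6},{x1,x4,x5},{x2,x5,x6},{x3,x5,x6}}
  V3: {{x6},{x1,x6},{x2,x6},{x3,x6},{x5,x6},{x1,x2,x6},{x2,x5,x6},{x3,x5,x6}}
  V4: {{x2},{x1,x2},{x2,x5},{x2,x6},{x1,x2,x6},{x2,x5,x6}} {{x3},{x1,x3},{x3,x4},{x3,x5},{x3,x6},{x1,x3,x4},{x3,x5,x6}}
  V5: {{x3},{x4},{x1,x3},{x1,x4},{x3,x4},{x3,x5},{x3,x6},{x4,x5},{x1,x3,x4},{x1,x4,x5},{x3,x5,x6}}
  V12: {{x1,x5},{x1,x4,x5}} {{x1,x6},{x2,x5},{x2,x6},{x1,x2,x6},{x2,x5,x6}} {{x3,x5},{x3,x6},{x3,x5,x6}}
  V13: {{x1,x6},{x2,x6},{x1,x2,x6},{x2,x5,x6}} {{x3,x6},{x3,x5,x6}}
  V14: {{x2},{x1,x2},{x2,x5},{x2,x6},{x1,x2,x6},{x2,x5,x6}} {{x3},{x1,x3},{x3,x4},{x3,x5},{x3,x6},{x1,x3,x4},{x3,x5,x6}}
  V15: {{x3},{x1,x3},{x1,x4},{x3,x4},{x3,x5},{x3,x6},{x1,x3,x4},{x1,x4,x5},{x3,x5,x6}}
  V23: {{x6},{x1,x6},{x2,x6},{x3,x6},{x5,x6},{x1,x2,x6},{x2,x5,x6},{x3,x5,x6}}
  V24: {{x2,x5},{x2,x6},{x1,x2,x6},{x2,x5,x6}} {{x3,x5},{x3,x6},{x3,x5,x6}}
  V25: {{x3,x5},{x3,x6},{x3,x5,x6}} {{x4,x5},{x1,x4,x5}}
  V34: {{x2,x6},{x1,x2,x6},{x2,x5,x6}} {{x3,x6},{x3,x5,x6}}
  V35: {{x3,x6},{x3,x5,x6}}
  V45: {{x3},{x1,x3},{x3,x4},{x3,x5},{x3,x6},{x1,x3,x4},{x3,x5,x6}}
  V123: {{x1,x6},{x2,x6},{x1,x2,x6},{x2,x5,x6}} {{x3,x6},{x3,x5,x6}}
  V124: {{x2,x5},{x2,x6},{x1,x2,x6},{x2,x5,x6}} {{x3,x5},{x3,x6},{x3,x5,x6}}
  V125: {{x3,x5},{x3,x6},{x3,x5,x6}} {{x1,x4,x5}}
  V134: {{x2,x6},{x1,x2,x6},{x2,x5,x6}} {{x3,x6},{x3,x5,x6}}
  V135: {{x3,x6},{x3,x5,x6}}
  V145: {{x3},{x1,x3},{x3,x4},{x3,x5},{x3,x6},{x1,x3,x4},{x3,x5,x6}}
  V234: {{x2,x6},{x1,x2,x6},{x2,x5,x6}} {{x3,x6},{x3,x5,x6}}
  V235: {{x3,x6},{x3,x5,x6}}
  V245: {{x3,x5},{x3,x6},{x3,x5,x6}}
  V345: {{x3,x6},{x3,x5,x6}}
  V1234: {{x2,x6},{x1,x2,x6},{x2,x5,x6}} {{x3,x6},{x3,x5,x6}}
  V1235: {{x3,x6},{x3,x5,x6}}
  V1245: {{x3,x5},{x3,x6},{x3,x5,x6}}
  V1345: {{x3,x6},{x3,x5,x6}}
  V2345: {{x3,x6},{x3,x5,x6}}
  V12345: {{x3,x6},{x3,x5,x6}}
C dims 6,17,15,6; δ0: rk 5, SNF 1^5; δ1: rk 10, SNF 1^10; δ2: rk 5, SNF 1^5
Ȟ^0 = (6 − 5) − 0 = 1, so Ȟ^0 ≅ Z
Ȟ^1 = (17 − 10) − 5 = 2, so Ȟ^1 ≅ Z^2
Ȟ^2 = (15 − 5) − 10 = 0, so Ȟ^2 ≅ 0

Ȟ^0 = Z, Ȟ^1 = Z^2 and Ȟ^2 = 0


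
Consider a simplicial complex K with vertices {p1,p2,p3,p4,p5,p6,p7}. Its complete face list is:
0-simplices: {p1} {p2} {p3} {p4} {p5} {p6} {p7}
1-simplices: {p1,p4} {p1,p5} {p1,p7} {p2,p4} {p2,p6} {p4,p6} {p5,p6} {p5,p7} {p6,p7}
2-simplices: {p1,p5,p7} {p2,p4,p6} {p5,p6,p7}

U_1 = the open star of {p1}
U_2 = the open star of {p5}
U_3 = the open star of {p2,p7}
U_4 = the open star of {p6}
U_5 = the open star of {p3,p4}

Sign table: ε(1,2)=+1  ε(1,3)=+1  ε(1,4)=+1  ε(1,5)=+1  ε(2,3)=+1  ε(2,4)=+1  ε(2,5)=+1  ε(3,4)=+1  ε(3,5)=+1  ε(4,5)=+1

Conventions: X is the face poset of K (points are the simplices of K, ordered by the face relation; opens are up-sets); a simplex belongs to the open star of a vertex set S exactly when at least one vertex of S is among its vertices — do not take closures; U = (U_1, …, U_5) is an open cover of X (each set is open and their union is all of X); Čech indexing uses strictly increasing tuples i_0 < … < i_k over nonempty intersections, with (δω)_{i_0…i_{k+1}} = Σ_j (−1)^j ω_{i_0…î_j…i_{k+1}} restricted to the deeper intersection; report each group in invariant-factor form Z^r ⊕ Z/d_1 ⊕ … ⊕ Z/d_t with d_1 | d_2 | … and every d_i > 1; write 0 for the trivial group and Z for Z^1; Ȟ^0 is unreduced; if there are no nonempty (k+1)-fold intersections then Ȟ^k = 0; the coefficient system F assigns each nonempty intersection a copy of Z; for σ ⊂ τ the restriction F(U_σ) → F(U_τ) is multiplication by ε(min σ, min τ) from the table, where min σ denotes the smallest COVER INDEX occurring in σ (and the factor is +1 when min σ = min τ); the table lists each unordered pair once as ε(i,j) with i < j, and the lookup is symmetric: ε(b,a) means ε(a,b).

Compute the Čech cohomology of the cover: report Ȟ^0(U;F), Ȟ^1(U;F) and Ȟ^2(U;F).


nerve of the cover:
  U1={{p1},{p1,p4},{p1,p5},{p1,p7},{p1,p5,p7}} U2={{p5},{p1,p5},{p5,p6},{p5,p7},{p1,p5,p7},{p5,p6,p7}} U3={{p2},{p7},{p1,p7},{p2,p4},{p2,p6},{p5,p7},{p6,p7},{p1,p5,p7},{p2,p4,p6},{p5,p6,p7}} U4={{p6},{p2,p6},{p4,p6},{p5,p6},{p6,p7},{p2,p4,p6},{p5,p6,p7}} U5={{p3},{p4},{p1,p4},{p2,p4},{p4,p6},{p2,p4,p6}}
  U12={{p1,p5},{p1,p5,p7}} U13={{p1,p7},{p1,p5,p7}} U15={{p1,p4}} U23={{p5,p7},{p1,p5,p7},{p5,p6,p7}} U24={{p5,p6},{p5,p6,p7}} U34={{p2,p6},{p6,p7},{p2,p4,p6},{p5,p6,p7}} U35={{p2,p4},{p2,p4,p6}} U45={{p4,p6},{p2,p4,p6}}
  U123={{p1,p5,p7}} U234={{p5,p6,p7}} U345={{p2,p4,p6}}
C dims 5,8,3; δ0: rk 4, SNF 1^4; δ1: rk 3, SNF 1^3
Ȟ^0 = (5 − 4) − 0 = 1, so Ȟ^0 ≅ Z
Ȟ^1 = (8 − 3) − 4 = 1, so Ȟ^1 ≅ Z
Ȟ^2 = (3 − 0) − 3 = 0, so Ȟ^2 ≅ 0

Ȟ^0 ≅ Z,  Ȟ^1 ≅ Z,  Ȟ^2 ≅ 0


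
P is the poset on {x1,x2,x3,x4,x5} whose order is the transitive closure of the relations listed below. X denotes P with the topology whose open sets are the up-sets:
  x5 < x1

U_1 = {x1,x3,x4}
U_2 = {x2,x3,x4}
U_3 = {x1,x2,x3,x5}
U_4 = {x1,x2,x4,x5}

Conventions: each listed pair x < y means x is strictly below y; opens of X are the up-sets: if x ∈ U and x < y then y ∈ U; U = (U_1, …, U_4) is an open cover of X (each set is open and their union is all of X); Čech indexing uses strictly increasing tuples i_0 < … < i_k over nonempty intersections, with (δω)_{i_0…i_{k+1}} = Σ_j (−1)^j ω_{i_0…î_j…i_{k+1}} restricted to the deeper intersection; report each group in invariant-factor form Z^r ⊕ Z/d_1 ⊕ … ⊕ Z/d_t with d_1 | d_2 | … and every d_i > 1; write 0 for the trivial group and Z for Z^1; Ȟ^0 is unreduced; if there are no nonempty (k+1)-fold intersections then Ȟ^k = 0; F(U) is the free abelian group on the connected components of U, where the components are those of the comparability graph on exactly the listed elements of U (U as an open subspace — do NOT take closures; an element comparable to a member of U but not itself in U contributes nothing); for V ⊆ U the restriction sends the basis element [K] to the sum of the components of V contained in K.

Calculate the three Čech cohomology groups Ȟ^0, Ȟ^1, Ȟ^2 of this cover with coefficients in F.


Ȟ^0 ≅ Z^4,  Ȟ^1 ≅ 0,  Ȟ^2 ≅ 0

cover nerve:
  U12={x3,x4} U13={x1,x3} U14={x1,x4} U23={x2,x3} U24={x2,x4} U34={x1,x2,x5}
  U123={x3} U124={x4} U134={x1} U234={x2}
components per intersection:
  U1: {x1} {x3} {x4}
  U2: {x2} {x3} {x4}
  U3: {x1,x5} {x2} {x3}
  U4: {x1,x5} {x2} {x4}
  U12: {x3} {x4}
  U13: {x1} {x3}
  U14: {x1} {x4}
  U23: {x2} {x3}
  U24: {x2} {x4}
  U34: {x1,x5} {x2}
  U123: {x3}
  U124: {x4}
  U134: {x1}
  U234: {x2}
C dims 12,12,4; δ0: rk 8, SNF 1^8; δ1: rk 4, SNF 1^4
Ȟ^0: (12−8)−0=4 ⇒ Z^4
Ȟ^1: (12−4)−8=0 ⇒ 0
Ȟ^2: (4−0)−4=0 ⇒ 0


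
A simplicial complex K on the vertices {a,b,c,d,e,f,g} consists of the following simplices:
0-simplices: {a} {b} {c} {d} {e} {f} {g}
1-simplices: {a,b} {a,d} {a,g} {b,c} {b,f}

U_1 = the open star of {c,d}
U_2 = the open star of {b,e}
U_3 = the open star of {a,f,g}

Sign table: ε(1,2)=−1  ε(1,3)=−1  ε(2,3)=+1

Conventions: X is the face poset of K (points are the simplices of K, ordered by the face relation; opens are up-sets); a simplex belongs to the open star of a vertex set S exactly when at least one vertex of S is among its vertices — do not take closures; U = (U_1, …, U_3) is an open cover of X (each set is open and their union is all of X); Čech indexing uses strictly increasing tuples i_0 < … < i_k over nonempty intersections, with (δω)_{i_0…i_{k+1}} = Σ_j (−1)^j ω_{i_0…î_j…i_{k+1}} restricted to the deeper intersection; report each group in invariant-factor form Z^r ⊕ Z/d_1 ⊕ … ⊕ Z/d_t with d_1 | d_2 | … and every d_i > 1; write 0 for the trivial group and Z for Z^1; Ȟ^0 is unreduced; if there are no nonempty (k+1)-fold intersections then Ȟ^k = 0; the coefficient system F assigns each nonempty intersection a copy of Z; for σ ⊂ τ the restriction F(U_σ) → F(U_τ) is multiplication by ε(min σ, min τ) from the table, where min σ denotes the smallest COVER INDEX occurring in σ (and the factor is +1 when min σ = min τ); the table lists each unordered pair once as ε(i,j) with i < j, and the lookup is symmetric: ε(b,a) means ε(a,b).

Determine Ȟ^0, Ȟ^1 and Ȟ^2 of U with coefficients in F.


Ȟ^0(U;F) ≅ Z,  Ȟ^1(U;F) ≅ Z,  Ȟ^2(U;F) ≅ 0

nerve simplices:
  U1={{c},{d},{a,d},{b,c}} U2={{b},{e},{a,b},{b,c},{b,f}} U3={{a},{f},{g},{a,b},{a,d},{a,g},{b,f}}
  U12={{b,c}} U13={{a,d}} U23={{a,b},{b,f}}
C dims 3,3; δ0: rk 2, SNF 1^2
degree 0: 3−2−0 = 1 → Ȟ^0 ≅ Z
degree 1: 3−0−2 = 1 → Ȟ^1 ≅ Z
degree 2: 0−0−0 = 0 → Ȟ^2 ≅ 0


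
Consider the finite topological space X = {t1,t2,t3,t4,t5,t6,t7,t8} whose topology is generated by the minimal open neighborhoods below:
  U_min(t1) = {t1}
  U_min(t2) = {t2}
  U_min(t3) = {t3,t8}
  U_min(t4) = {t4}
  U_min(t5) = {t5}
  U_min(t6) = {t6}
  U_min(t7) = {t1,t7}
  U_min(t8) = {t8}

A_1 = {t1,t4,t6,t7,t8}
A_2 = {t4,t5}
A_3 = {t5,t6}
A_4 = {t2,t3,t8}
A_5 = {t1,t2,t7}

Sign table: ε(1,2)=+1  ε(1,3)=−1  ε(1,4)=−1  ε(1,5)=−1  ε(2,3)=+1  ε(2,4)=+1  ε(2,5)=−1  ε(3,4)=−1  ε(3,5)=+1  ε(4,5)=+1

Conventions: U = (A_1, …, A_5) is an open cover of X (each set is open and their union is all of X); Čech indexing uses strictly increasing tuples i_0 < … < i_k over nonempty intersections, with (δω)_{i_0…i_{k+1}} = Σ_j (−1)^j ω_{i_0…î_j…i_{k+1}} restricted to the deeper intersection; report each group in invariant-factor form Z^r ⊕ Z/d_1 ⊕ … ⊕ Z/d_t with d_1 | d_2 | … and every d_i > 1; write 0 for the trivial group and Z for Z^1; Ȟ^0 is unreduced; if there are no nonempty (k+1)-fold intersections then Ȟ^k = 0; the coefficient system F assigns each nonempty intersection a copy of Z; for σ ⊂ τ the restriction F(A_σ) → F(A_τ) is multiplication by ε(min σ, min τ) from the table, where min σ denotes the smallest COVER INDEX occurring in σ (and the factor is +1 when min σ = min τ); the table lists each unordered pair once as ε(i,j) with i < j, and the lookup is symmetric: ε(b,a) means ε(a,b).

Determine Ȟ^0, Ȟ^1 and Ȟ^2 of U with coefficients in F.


Ȟ^0(U;F) ≅ 0,  Ȟ^1(U;F) ≅ Z ⊕ Z/2,  Ȟ^2(U;F) ≅ 0

nerve simplices:
  A12={t4} A13={t6} A14={t8} A15={t1,t7} A23={t5} A45={t2}
C dims 5,6; δ0: rk 5, SNF 1^4·2
degree 0: 5−5−0 = 0 → Ȟ^0 ≅ 0
degree 1: 6−0−5 = 1 plus torsion [2] → Ȟ^1 ≅ Z ⊕ Z/2
degree 2: 0−0−0 = 0 → Ȟ^2 ≅ 0


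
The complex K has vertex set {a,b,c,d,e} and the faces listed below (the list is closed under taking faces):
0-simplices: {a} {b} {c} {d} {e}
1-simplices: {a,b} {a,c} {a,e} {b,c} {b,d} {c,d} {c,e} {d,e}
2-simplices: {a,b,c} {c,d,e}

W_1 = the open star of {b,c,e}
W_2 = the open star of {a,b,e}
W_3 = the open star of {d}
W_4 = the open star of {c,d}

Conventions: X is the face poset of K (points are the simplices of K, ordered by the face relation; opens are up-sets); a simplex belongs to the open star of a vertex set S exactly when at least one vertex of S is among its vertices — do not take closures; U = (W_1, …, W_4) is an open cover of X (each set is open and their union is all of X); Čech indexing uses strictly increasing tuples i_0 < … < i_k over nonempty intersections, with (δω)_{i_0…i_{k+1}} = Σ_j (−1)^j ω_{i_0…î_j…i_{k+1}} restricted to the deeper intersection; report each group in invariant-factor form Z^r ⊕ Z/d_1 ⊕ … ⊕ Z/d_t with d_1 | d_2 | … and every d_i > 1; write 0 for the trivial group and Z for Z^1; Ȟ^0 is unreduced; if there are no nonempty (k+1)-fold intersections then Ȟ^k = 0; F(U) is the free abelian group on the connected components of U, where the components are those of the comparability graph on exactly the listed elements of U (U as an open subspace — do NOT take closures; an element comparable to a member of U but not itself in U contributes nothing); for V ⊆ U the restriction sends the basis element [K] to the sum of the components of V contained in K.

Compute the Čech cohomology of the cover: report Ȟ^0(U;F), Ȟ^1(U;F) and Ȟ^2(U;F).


nonempty intersections:
  W1={{b},{c},{e},{a,b},{a,c},{a,e},{b,c},{b,d},{c,d},{c,e},{d,e},{a,b,c},{c,d,e}} W2={{a},{b},{e},{a,b},{a,c},{a,e},{b,c},{b,d},{c,e},{d,e},{a,b,c},{c,d,e}} W3={{d},{b,d},{c,d},{d,e},{c,d,e}} W4={{c},{d},{a,c},{b,c},{b,d},{c,d},{c,e},{d,e},{a,b,c},{c,d,e}}
  W12={{b},{e},{a,b},{a,c},{a,e},{b,c},{b,d},{c,e},{d,e},{a,b,c},{c,d,e}} W13={{b,d},{c,d},{d,e},{c,d,e}} W14={{c},{a,c},{b,c},{b,d},{c,d},{c,e},{d,e},{a,b,c},{c,d,e}} W23={{b,d},{d,e},{c,d,e}} W24={{a,c},{b,c},{b,d},{c,e},{d,e},{a,b,c},{c,d,e}} W34={{d},{b,d},{c,d},{d,e},{c,d,e}}
  W123={{b,d},{d,e},{c,d,e}} W124={{a,c},{b,c},{b,d},{c,e},{d,e},{a,b,c},{c,d,e}} W134={{b,d},{c,d},{d,e},{c,d,e}} W234={{b,d},{d,e},{c,d,e}}
  W1234={{b,d},{d,e},{c,d,e}}
components per intersection:
  W1: {{b},{c},{e},{a,b},{a,c},{a,e},{b,c},{b,d},{c,d},{c,e},{d,e},{a,b,c},{c,d,e}}
  W2: {{a},{b},{e},{a,b},{a,c},{a,e},{b,c},{b,d},{c,e},{d,e},{a,b,c},{c,d,e}}
  W3: {{d},{b,d},{c,d},{d,e},{c,d,e}}
  W4: {{c},{d},{a,c},{b,c},{b,d},{c,d},{c,e},{d,e},{a,b,c},{c,d,e}}
  W12: {{b},{a,b},{a,c},{b,c},{b,d},{a,b,c}} {{e},{a,e},{c,e},{d,e},{c,d,e}}
  W13: {{b,d}} {{c,d},{d,e},{c,d,e}}
  W14: {{c},{a,c},{b,c},{c,d},{c,e},{d,e},{a,b,c},{c,d,e}} {{b,d}}
  W23: {{b,d}} {{d,e},{c,d,e}}
  W24: {{a,c},{b,c},{a,b,c}} {{b,d}} {{c,e},{d,e},{c,d,e}}
  W34: {{d},{b,d},{c,d},{d,e},{c,d,e}}
  W123: {{b,d}} {{d,e},{c,d,e}}
  W124: {{a,c},{b,c},{a,b,c}} {{b,d}} {{c,e},{d,e},{c,d,e}}
  W134: {{b,d}} {{c,d},{d,e},{c,d,e}}
  W234: {{b,d}} {{d,e},{c,d,e}}
  W1234: {{b,d}} {{d,e},{c,d,e}}
C dims 4,12,9,2; δ0: rk 3, SNF 1^3; δ1: rk 7, SNF 1^7; δ2: rk 2, SNF 1^2
Ȟ^0: (4−3)−0=1 ⇒ Z
Ȟ^1: (12−7)−3=2 ⇒ Z^2
Ȟ^2: (9−2)−7=0 ⇒ 0

Ȟ^0(U;F) ≅ Z, Ȟ^1(U;F) ≅ Z^2 and Ȟ^2(U;F) ≅ 0


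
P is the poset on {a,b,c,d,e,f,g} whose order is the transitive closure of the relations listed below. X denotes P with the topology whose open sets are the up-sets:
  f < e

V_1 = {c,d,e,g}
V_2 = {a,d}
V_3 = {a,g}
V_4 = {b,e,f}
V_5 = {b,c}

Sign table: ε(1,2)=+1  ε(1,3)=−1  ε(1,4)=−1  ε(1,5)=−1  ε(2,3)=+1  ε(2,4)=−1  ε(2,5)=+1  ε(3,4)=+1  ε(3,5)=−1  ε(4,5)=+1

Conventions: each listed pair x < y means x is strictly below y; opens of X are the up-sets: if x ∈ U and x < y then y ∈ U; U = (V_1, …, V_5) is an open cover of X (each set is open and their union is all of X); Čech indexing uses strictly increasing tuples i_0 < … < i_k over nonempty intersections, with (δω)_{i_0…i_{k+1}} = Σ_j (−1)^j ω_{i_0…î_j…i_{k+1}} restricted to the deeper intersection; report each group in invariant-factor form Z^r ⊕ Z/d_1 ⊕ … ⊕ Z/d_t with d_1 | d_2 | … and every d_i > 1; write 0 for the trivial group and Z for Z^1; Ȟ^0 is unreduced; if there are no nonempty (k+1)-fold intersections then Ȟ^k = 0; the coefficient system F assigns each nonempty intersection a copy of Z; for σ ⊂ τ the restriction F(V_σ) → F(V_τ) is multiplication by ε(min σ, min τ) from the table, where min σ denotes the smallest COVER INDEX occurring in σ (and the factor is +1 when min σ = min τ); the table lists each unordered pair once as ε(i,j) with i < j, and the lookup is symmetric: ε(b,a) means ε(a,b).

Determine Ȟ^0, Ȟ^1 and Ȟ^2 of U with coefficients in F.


Ȟ^0 ≅ 0; Ȟ^1 ≅ Z ⊕ Z/2; Ȟ^2 ≅ 0

nerve of the cover:
  V12={d} V13={g} V14={e} V15={c} V23={a} V45={b}
C dims 5,6; δ0: rk 5, SNF 1^4·2
Ȟ^0 = (5 − 5) − 0 = 0, so Ȟ^0 ≅ 0
Ȟ^1 = (6 − 0) − 5 = 1 plus torsion [2], so Ȟ^1 ≅ Z ⊕ Z/2
Ȟ^2 = (0 − 0) − 0 = 0, so Ȟ^2 ≅ 0


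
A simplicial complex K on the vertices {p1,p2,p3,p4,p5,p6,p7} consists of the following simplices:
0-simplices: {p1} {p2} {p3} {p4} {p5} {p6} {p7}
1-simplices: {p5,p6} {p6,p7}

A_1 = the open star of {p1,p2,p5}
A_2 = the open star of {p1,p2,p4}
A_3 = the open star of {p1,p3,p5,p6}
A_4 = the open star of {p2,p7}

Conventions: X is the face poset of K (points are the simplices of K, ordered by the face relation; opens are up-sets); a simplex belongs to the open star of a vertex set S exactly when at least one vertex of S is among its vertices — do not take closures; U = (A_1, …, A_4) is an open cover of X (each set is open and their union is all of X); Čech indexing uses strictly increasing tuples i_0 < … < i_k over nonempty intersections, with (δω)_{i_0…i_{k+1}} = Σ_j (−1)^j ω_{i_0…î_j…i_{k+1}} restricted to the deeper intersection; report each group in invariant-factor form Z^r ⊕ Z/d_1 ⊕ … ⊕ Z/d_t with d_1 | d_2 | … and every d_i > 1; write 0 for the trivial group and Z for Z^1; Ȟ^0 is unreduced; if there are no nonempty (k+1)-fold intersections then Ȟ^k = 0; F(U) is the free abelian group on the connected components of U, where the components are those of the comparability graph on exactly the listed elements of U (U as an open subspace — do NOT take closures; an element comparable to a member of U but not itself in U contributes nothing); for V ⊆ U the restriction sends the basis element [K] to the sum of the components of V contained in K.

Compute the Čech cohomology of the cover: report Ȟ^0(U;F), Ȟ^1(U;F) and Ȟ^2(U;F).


cover nerve:
  A1={{p1},{p2},{p5},{p5,p6}} A2={{p1},{p2},{p4}} A3={{p1},{p3},{p5},{p6},{p5,p6},{p6,p7}} A4={{p2},{p7},{p6,p7}}
  A12={{p1},{p2}} A13={{p1},{p5},{p5,p6}} A14={{p2}} A23={{p1}} A24={{p2}} A34={{p6,p7}}
  A123={{p1}} A124={{p2}}
components per intersection:
  A1: {{p1}} {{p2}} {{p5},{p5,p6}}
  A2: {{p1}} {{p2}} {{p4}}
  A3: {{p1}} {{p3}} {{p5},{p6},{p5,p6},{p6,p7}}
  A4: {{p2}} {{p7},{p6,p7}}
  A12: {{p1}} {{p2}}
  A13: {{p1}} {{p5},{p5,p6}}
  A14: {{p2}}
  A23: {{p1}}
  A24: {{p2}}
  A34: {{p6,p7}}
  A123: {{p1}}
  A124: {{p2}}
C dims 11,8,2; δ0: rk 6, SNF 1^6; δ1: rk 2, SNF 1^2
Ȟ^0: (11−6)−0=5 ⇒ Z^5
Ȟ^1: (8−2)−6=0 ⇒ 0
Ȟ^2: (2−0)−2=0 ⇒ 0

Ȟ^0 = Z^5,  Ȟ^1 = 0,  Ȟ^2 = 0


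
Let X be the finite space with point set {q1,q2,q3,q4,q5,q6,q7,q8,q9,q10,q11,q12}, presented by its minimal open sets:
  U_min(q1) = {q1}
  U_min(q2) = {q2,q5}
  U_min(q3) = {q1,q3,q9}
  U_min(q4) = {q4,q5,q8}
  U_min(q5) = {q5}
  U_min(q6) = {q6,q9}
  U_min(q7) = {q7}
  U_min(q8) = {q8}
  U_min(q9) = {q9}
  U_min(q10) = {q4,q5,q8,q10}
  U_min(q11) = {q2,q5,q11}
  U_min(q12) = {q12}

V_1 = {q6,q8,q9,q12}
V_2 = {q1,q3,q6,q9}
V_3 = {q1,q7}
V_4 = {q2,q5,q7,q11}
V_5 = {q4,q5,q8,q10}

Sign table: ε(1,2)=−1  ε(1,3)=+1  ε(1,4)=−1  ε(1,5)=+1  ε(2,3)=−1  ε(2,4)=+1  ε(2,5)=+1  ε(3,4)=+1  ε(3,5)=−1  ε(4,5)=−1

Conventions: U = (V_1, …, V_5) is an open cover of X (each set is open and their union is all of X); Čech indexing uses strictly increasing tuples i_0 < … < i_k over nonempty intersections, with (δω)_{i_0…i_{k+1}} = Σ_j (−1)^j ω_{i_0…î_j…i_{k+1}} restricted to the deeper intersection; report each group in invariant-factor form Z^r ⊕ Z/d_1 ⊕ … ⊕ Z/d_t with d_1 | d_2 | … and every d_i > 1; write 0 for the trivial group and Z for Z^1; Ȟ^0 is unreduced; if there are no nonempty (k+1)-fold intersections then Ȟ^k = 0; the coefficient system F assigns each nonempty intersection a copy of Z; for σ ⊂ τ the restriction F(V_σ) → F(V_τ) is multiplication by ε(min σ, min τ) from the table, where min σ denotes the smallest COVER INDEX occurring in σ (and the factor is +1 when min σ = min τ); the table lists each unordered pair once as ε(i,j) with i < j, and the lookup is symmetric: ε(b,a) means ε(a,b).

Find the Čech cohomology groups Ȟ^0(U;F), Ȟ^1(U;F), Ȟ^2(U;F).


Ȟ^0 ≅ 0, Ȟ^1 ≅ Z/2, Ȟ^2 ≅ 0

nonempty intersections:
  V12={q6,q9} V15={q8} V23={q1} V34={q7} V45={q5}
C dims 5,5; δ0: rk 5, SNF 1^4·2
Ȟ^0: (5−5)−0=0 ⇒ 0
Ȟ^1: (5−0)−5=0 plus torsion [2] ⇒ Z/2
Ȟ^2: (0−0)−0=0 ⇒ 0


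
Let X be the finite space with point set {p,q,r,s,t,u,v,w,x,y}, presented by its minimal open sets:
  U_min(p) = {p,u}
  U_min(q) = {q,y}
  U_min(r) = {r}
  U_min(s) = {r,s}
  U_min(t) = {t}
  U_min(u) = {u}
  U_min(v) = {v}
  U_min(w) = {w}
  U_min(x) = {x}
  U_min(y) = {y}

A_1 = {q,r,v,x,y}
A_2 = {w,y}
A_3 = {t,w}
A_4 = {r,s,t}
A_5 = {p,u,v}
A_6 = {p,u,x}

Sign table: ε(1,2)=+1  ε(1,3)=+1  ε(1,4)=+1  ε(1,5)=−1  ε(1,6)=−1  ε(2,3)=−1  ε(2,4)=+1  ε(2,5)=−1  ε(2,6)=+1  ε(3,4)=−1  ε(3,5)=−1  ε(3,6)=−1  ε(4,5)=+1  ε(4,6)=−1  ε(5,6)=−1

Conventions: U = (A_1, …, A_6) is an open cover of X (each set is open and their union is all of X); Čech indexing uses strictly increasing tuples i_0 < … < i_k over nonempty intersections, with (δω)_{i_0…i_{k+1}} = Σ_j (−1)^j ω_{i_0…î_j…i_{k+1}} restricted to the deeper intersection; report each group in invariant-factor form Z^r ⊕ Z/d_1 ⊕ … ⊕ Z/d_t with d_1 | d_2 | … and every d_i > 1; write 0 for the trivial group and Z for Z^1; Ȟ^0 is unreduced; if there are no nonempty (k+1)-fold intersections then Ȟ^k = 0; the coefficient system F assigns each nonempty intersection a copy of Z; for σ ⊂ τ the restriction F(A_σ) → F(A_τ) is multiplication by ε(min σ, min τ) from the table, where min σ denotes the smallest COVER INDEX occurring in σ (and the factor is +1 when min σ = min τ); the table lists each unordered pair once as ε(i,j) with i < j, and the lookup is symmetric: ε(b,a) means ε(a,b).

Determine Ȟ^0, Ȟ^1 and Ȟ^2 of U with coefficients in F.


Ȟ^0(U;F) ≅ 0,  Ȟ^1(U;F) ≅ Z ⊕ Z/2,  Ȟ^2(U;F) ≅ 0

cover nerve:
  A12={y} A14={r} A15={v} A16={x} A23={w} A34={t} A56={p,u}
C dims 6,7; δ0: rk 6, SNF 1^5·2
Ȟ^0: (6−6)−0=0 ⇒ 0
Ȟ^1: (7−0)−6=1 plus torsion [2] ⇒ Z ⊕ Z/2
Ȟ^2: (0−0)−0=0 ⇒ 0


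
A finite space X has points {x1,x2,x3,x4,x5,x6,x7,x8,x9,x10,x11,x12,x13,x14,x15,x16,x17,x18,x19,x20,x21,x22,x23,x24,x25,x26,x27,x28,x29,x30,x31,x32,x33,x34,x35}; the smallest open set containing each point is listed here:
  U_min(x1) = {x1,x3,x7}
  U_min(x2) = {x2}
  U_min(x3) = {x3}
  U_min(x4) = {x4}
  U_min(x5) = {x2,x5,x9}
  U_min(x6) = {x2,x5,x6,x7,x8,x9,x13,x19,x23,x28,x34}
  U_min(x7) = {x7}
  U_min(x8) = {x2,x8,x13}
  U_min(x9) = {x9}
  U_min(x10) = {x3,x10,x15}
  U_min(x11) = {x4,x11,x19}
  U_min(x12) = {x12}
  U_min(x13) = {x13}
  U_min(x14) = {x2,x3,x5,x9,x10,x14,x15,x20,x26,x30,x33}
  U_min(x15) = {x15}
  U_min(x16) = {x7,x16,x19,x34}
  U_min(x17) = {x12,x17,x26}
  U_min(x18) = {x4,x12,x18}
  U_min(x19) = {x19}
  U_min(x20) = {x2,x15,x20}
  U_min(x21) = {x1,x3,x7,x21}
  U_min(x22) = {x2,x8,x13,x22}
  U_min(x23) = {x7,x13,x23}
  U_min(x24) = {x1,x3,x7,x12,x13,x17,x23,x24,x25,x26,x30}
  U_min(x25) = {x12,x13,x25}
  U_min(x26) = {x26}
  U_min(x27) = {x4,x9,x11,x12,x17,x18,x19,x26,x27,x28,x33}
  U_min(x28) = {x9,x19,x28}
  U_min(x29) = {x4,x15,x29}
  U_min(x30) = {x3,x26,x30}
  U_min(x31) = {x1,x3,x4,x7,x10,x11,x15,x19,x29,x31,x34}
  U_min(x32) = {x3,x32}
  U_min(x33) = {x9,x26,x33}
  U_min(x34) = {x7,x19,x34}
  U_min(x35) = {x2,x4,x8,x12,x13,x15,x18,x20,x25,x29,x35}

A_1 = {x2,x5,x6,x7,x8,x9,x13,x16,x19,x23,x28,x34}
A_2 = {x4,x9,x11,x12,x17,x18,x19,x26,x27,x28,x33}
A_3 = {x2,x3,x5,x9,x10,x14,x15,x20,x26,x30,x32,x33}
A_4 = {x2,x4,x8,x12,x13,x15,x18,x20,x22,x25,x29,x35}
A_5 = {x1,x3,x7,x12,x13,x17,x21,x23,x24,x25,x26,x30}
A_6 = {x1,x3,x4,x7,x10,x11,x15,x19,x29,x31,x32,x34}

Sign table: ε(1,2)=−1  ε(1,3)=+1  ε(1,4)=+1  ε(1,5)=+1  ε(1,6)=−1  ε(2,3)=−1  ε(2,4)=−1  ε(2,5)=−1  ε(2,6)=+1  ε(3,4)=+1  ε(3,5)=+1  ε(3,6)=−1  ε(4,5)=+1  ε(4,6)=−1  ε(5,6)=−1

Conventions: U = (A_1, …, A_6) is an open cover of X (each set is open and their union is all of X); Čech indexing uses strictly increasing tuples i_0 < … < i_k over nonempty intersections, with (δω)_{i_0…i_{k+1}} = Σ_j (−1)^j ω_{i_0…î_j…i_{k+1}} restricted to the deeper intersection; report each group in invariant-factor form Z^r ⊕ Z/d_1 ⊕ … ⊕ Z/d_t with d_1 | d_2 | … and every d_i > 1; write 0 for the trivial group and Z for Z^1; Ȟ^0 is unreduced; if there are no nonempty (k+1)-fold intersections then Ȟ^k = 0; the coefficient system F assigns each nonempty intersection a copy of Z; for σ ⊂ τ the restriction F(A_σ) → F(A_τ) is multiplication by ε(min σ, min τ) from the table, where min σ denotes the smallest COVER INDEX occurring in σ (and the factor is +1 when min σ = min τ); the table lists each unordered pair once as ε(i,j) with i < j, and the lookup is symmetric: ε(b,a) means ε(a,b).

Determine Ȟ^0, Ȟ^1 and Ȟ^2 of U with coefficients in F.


Ȟ^0(U;F) ≅ Z, Ȟ^1(U;F) ≅ 0 and Ȟ^2(U;F) ≅ Z/2

nerve of the cover:
  A12={x9,x19,x28} A13={x2,x5,x9} A14={x2,x8,x13} A15={x7,x13,x23} A16={x7,x19,x34} A23={x9,x26,x33} A24={x4,x12,x18} A25={x12,x17,x26} A26={x4,x11,x19} A34={x2,x15,x20} A35={x3,x26,x30} A36={x3,x10,x15,x32} A45={x12,x13,x25} A46={x4,x15,x29} A56={x1,x3,x7}
  A123={x9} A126={x19} A134={x2} A145={x13} A156={x7} A235={x26} A245={x12} A246={x4} A346={x15} A356={x3}
C dims 6,15,10; δ0: rk 5, SNF 1^5; δ1: rk 10, SNF 1^9·2
Ȟ^0 = (6 − 5) − 0 = 1, so Ȟ^0 ≅ Z
Ȟ^1 = (15 − 10) − 5 = 0, so Ȟ^1 ≅ 0
Ȟ^2 = (10 − 0) − 10 = 0 plus torsion [2], so Ȟ^2 ≅ Z/2


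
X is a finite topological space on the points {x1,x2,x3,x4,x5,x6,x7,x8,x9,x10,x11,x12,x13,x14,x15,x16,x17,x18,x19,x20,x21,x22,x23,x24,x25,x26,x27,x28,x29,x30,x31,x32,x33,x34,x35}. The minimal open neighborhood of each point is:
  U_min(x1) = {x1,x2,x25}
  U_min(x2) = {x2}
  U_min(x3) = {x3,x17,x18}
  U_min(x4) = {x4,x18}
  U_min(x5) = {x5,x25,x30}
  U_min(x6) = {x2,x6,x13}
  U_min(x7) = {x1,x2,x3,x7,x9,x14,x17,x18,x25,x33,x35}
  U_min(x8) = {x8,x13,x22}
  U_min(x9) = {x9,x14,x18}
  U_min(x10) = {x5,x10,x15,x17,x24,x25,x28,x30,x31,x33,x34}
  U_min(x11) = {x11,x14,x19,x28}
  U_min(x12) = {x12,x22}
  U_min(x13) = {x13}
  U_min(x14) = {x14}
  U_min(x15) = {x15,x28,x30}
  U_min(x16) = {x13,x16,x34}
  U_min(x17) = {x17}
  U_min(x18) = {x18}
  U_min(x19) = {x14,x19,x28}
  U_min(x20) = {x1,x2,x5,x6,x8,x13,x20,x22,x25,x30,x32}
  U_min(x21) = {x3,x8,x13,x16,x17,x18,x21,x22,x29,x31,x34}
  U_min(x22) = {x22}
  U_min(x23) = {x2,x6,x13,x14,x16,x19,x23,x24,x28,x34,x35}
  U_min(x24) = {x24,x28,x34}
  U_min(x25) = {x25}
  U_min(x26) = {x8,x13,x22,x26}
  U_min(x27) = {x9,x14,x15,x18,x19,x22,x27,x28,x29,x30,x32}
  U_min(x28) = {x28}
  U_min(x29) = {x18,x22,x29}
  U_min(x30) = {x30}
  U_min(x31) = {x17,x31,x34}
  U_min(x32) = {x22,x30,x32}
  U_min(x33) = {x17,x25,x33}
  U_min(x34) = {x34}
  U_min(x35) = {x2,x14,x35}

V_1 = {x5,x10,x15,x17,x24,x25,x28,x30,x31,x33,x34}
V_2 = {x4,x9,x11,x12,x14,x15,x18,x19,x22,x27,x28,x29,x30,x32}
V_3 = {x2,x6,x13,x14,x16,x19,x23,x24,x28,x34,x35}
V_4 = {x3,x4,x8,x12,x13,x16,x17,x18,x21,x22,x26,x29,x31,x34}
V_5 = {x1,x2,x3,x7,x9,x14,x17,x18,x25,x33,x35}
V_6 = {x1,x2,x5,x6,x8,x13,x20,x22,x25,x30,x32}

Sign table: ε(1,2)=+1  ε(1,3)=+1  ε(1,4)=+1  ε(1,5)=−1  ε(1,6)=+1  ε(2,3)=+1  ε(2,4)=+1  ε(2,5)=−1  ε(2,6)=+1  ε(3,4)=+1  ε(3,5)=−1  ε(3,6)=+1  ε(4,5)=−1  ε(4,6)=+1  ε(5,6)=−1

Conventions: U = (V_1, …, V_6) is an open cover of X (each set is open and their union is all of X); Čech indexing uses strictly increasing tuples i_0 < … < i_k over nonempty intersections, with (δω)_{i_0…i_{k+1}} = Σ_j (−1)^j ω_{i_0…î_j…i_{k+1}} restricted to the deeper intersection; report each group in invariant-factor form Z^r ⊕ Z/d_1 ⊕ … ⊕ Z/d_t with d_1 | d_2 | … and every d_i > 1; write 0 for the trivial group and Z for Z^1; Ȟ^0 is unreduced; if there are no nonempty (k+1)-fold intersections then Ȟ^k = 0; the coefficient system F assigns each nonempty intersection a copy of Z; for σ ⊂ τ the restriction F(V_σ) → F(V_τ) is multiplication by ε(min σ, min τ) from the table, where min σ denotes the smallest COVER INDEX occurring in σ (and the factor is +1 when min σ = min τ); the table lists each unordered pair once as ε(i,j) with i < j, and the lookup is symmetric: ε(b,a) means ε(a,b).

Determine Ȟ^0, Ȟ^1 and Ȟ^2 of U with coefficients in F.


intersection data:
  V12={x15,x28,x30} V13={x24,x28,x34} V14={x17,x31,x34} V15={x17,x25,x33} V16={x5,x25,x30} V23={x14,x19,x28} V24={x4,x12,x18,x22,x29} V25={x9,x14,x18} V26={x22,x30,x32} V34={x13,x16,x34} V35={x2,x14,x35} V36={x2,x6,x13} V45={x3,x17,x18} V46={x8,x13,x22} V56={x1,x2,x25}
  V123={x28} V126={x30} V134={x34} V145={x17} V156={x25} V235={x14} V245={x18} V246={x22} V346={x13} V356={x2}
C dims 6,15,10; δ0: rk 5, SNF 1^5; δ1: rk 10, SNF 1^9·2
Ȟ^0 = (6 − 5) − 0 = 1, so Ȟ^0 ≅ Z
Ȟ^1 = (15 − 10) − 5 = 0, so Ȟ^1 ≅ 0
Ȟ^2 = (10 − 0) − 10 = 0 plus torsion [2], so Ȟ^2 ≅ Z/2

Ȟ^0 ≅ Z; Ȟ^1 ≅ 0; Ȟ^2 ≅ Z/2


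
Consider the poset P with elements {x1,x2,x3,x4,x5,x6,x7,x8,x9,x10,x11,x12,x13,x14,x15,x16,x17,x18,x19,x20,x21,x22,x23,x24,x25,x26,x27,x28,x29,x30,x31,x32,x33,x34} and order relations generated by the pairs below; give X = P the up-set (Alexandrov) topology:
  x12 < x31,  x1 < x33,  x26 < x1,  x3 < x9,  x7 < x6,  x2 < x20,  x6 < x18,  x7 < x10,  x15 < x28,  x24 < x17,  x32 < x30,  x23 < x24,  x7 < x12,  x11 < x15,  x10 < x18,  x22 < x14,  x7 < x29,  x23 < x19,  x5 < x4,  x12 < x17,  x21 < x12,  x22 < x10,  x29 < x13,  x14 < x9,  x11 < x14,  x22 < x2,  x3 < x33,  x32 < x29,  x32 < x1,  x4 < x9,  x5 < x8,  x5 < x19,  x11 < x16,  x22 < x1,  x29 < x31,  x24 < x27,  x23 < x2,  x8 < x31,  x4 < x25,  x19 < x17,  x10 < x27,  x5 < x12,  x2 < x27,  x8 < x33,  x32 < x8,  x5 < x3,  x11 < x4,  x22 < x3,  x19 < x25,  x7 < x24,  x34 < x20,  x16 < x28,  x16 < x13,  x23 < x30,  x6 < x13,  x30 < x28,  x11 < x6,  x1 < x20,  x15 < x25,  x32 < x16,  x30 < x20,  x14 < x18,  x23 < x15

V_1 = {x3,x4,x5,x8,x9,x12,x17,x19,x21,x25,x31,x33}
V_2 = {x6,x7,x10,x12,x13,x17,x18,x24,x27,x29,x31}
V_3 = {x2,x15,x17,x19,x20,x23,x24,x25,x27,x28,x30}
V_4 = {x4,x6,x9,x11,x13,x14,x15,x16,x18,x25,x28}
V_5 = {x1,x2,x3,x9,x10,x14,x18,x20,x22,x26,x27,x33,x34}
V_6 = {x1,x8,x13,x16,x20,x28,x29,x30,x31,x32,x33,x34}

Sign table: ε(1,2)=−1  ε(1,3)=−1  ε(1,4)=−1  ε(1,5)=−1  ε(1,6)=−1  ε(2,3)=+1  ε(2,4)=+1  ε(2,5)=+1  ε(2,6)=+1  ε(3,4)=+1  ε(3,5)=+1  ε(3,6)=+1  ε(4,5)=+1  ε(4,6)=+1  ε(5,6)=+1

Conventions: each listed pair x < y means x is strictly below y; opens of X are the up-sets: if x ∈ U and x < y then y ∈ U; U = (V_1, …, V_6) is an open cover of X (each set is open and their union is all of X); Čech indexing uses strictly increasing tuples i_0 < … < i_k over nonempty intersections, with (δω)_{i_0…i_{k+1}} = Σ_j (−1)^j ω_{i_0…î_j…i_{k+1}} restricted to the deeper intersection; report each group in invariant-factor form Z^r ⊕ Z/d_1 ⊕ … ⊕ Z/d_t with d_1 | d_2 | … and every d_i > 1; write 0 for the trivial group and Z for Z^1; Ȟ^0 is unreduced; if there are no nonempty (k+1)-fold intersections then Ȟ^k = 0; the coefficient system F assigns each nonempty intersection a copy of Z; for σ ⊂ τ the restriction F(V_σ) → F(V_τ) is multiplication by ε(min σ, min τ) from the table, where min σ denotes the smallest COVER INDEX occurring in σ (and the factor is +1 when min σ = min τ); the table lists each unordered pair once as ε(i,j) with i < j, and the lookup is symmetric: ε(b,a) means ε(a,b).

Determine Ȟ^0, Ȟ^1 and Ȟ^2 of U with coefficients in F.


intersection data:
  V12={x12,x17,x31} V13={x17,x19,x25} V14={x4,x9,x25} V15={x3,x9,x33} V16={x8,x31,x33} V23={x17,x24,x27} V24={x6,x13,x18} V25={x10,x18,x27} V26={x13,x29,x31} V34={x15,x25,x28} V35={x2,x20,x27} V36={x20,x28,x30} V45={x9,x14,x18} V46={x13,x16,x28} V56={x1,x20,x33,x34}
  V123={x17} V126={x31} V134={x25} V145={x9} V156={x33} V235={x27} V245={x18} V246={x13} V346={x28} V356={x20}
C dims 6,15,10; δ0: rk 5, SNF 1^5; δ1: rk 10, SNF 1^9·2
Ȟ^0 = (6 − 5) − 0 = 1, so Ȟ^0 ≅ Z
Ȟ^1 = (15 − 10) − 5 = 0, so Ȟ^1 ≅ 0
Ȟ^2 = (10 − 0) − 10 = 0 plus torsion [2], so Ȟ^2 ≅ Z/2

Ȟ^0(U;F) ≅ Z, Ȟ^1(U;F) ≅ 0, Ȟ^2(U;F) ≅ Z/2
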